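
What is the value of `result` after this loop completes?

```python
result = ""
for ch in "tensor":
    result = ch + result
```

Reverse 'tensor'
`result` takes the values: "" → "t" → "et" → "net" → "snet" → "osnet" → "rosnet"

Answer: "rosnet"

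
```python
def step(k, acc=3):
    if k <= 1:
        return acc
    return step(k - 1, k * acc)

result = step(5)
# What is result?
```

Accumulator trace (n, acc): (5, 3) -> (4, 15) -> (3, 60) -> (2, 180) -> (1, 360) -> return 360

Answer: 360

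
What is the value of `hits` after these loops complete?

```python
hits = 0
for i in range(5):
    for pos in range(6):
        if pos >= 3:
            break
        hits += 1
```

Inner breaks at 3, outer runs 5 times
`hits` takes the values: 0 → 1 → 2 → 3 → 4 → 5 → 6 → 7 → 8 → 9 → 10 → 11 → 12 → 13 → 14 → 15

Answer: 15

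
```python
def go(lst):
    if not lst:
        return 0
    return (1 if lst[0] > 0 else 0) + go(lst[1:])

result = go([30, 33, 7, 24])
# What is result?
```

Count of positive elements in [30, 33, 7, 24] = 4

Answer: 4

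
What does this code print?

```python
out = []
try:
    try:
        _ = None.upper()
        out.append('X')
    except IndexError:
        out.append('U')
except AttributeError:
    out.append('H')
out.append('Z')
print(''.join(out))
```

Execution trace: 'H' (outer except AttributeError) → 'Z' (after the try/except). Output: HZ

Answer: HZ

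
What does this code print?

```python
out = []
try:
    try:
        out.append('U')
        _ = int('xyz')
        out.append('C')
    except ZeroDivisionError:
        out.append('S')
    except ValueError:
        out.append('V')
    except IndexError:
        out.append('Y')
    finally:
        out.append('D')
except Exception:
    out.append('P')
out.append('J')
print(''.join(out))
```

Execution trace: 'U' (inner try body) → 'V' (inner except ValueError) → 'D' (inner finally) → 'J' (after the try/except). Output: UVDJ

Answer: UVDJ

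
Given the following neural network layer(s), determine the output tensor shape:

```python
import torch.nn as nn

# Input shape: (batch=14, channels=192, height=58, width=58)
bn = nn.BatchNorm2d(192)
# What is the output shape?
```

Input: (14, 192, 58, 58) -> Output: (14, 192, 58, 58)

Answer: (14, 192, 58, 58)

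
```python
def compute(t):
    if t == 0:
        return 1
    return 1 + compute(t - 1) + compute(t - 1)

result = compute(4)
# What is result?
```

compute(t) = 1 + 2·compute(t-1), compute(0)=1. Closed form: (1+1)·2^4 - 1 = 31.

Answer: 31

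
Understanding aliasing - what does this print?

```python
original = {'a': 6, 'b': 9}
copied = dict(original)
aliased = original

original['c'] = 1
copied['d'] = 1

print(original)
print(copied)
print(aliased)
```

Key concept: dict() creates copy, assignment creates alias.
Step by step:
`original = {'a': 6, 'b': 9}` → original = {'a': 6, 'b': 9}
`copied = dict(original)` → copied = {'a': 6, 'b': 9}
`aliased = original` → aliased = {'a': 6, 'b': 9} (same object as original)
`original['c'] = 1` → original = {'a': 6, 'b': 9, 'c': 1} (same object as aliased); aliased = {'a': 6, 'b': 9, 'c': 1} (same object as original)
`copied['d'] = 1` → copied = {'a': 6, 'b': 9, 'd': 1}
`print(original)` → prints {'a': 6, 'b': 9, 'c': 1}
`print(copied)` → prints {'a': 6, 'b': 9, 'd': 1}
`print(aliased)` → prints {'a': 6, 'b': 9, 'c': 1}

Answer:
{'a': 6, 'b': 9, 'c': 1}
{'a': 6, 'b': 9, 'd': 1}
{'a': 6, 'b': 9, 'c': 1}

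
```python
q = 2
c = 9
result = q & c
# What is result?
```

Trace:
`q = 2` → q = 2
`c = 9` → c = 9
`result = q & c` → result = 0
So result = 0

Answer: 0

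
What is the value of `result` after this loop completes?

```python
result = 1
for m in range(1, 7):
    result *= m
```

6! = 720
`result` takes the values: 1 → 2 → 6 → 24 → 120 → 720

Answer: 720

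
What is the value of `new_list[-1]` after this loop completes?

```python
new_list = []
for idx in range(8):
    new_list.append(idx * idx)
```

Last element of squares 0 to 7
`new_list` takes the values: [] → [0] → [0, 1] → [0, 1, 4] → [0, 1, 4, 9] → [0, 1, 4, 9, 16] → [0, 1, 4, 9, 16, 25] → [0, 1, 4, 9, 16, 25, 36] → [0, 1, 4, 9, 16, 25, 36, 49]
So `new_list[-1]` = 49

Answer: 49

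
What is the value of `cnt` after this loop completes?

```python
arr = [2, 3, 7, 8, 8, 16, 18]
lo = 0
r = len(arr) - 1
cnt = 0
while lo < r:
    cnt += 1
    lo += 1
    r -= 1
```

Iterations until pointers meet (list length 7)
`cnt` takes the values: 0 → 1 → 2 → 3

Answer: 3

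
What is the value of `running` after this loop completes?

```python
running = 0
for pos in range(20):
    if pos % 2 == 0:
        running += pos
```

Sum of even numbers 0 to 19
`running` takes the values: 0 → 2 → 6 → 12 → 20 → 30 → 42 → 56 → 72 → 90

Answer: 90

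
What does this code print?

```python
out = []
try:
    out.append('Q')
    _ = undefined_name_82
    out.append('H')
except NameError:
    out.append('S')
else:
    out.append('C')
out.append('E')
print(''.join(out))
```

Execution trace: 'Q' (try body) → 'S' (except NameError) → 'E' (after the try/except). Output: QSE

Answer: QSE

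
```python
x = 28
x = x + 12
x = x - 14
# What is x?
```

Trace:
`x = 28` → x = 28
`x = x + 12` → x = 40
`x = x - 14` → x = 26
So x = 26

Answer: 26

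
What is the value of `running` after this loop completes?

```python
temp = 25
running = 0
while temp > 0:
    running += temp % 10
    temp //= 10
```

Sum digits of 25
`running` takes the values: 0 → 5 → 7

Answer: 7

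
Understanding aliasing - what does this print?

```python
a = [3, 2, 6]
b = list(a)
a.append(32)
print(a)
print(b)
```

Key concept: list() constructor creates copy.
Step by step:
`a = [3, 2, 6]` → a = [3, 2, 6]
`b = list(a)` → b = [3, 2, 6]
`a.append(32)` → a = [3, 2, 6, 32]
`print(a)` → prints [3, 2, 6, 32]
`print(b)` → prints [3, 2, 6]

Answer:
[3, 2, 6, 32]
[3, 2, 6]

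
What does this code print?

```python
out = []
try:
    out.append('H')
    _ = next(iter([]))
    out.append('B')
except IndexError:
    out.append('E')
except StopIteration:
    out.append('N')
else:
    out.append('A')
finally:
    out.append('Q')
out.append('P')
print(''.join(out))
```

Execution trace: 'H' (try body) → 'N' (except StopIteration) → 'Q' (finally) → 'P' (after the try/except). Output: HNQP

Answer: HNQP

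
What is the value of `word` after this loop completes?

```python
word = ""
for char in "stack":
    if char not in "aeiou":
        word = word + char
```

Remove vowels from 'stack'
`word` takes the values: "" → "s" → "st" → "stc" → "stck"

Answer: "stck"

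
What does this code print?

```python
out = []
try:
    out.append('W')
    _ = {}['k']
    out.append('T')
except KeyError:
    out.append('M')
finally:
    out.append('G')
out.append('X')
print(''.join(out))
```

Execution trace: 'W' (try body) → 'M' (except KeyError) → 'G' (finally) → 'X' (after the try/except). Output: WMGX

Answer: WMGX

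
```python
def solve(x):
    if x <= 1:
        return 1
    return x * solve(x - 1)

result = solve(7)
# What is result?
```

solve(7) = 7 * 6 * 5 * 4 * 3 * 2 * 1 = 5040

Answer: 5040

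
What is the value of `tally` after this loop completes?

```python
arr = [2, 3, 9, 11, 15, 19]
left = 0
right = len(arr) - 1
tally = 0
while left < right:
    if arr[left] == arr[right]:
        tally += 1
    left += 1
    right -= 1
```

Count matching pairs from ends
`tally` takes the values: 0

Answer: 0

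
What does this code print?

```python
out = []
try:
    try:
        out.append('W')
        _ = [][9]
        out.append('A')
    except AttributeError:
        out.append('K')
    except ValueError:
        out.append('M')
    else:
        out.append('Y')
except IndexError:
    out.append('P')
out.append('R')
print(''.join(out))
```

Execution trace: 'W' (try body) → 'P' (outer except IndexError) → 'R' (after the try/except). Output: WPR

Answer: WPR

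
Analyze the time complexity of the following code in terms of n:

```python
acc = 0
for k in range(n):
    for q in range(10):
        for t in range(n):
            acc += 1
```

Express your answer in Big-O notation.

Each loop level contributes: n × 1 × n. Multiplying the contributions gives O(n^2).

Answer: O(n^2)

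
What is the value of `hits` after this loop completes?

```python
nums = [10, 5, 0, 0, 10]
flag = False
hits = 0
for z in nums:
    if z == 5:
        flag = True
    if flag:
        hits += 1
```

Count elements after first 5 in [10, 5, 0, 0, 10]
`hits` takes the values: 0 → 1 → 2 → 3 → 4

Answer: 4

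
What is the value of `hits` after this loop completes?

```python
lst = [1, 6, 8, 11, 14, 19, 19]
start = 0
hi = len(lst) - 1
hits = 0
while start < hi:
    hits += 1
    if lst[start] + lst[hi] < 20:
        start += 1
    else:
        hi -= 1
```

Steps to find pair summing to 20
`hits` takes the values: 0 → 1 → 2 → 3 → 4 → 5 → 6

Answer: 6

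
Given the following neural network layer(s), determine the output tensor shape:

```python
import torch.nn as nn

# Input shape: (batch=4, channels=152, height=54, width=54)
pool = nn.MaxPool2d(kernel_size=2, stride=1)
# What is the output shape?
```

Input: (4, 152, 54, 54) -> Output: (4, 152, 53, 53)

Answer: (4, 152, 53, 53)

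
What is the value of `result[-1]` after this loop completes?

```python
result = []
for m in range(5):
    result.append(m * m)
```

Last element of squares 0 to 4
`result` takes the values: [] → [0] → [0, 1] → [0, 1, 4] → [0, 1, 4, 9] → [0, 1, 4, 9, 16]
So `result[-1]` = 16

Answer: 16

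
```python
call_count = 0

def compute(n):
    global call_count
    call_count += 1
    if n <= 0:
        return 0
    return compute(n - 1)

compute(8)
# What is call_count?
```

Linear recursion stepping by 1: 9 calls from n=8 down to ≤0.

Answer: 9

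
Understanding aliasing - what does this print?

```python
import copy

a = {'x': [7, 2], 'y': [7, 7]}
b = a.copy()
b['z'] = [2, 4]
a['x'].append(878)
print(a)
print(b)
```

Key concept: shallow copy of dict with mutable values.
Step by step:
`a = {'x': [7, 2], 'y': [7, 7]}` → a = {'x': [7, 2], 'y': [7, 7]}
`b = a.copy()` → b = {'x': [7, 2], 'y': [7, 7]}
`b['z'] = [2, 4]` → b = {'x': [7, 2], 'y': [7, 7], 'z': [2, 4]}
`a['x'].append(878)` → a = {'x': [7, 2, 878], 'y': [7, 7]}; b = {'x': [7, 2, 878], 'y': [7, 7], 'z': [2, 4]}
`print(a)` → prints {'x': [7, 2, 878], 'y': [7, 7]}
`print(b)` → prints {'x': [7, 2, 878], 'y': [7, 7], 'z': [2, 4]}

Answer:
{'x': [7, 2, 878], 'y': [7, 7]}
{'x': [7, 2, 878], 'y': [7, 7], 'z': [2, 4]}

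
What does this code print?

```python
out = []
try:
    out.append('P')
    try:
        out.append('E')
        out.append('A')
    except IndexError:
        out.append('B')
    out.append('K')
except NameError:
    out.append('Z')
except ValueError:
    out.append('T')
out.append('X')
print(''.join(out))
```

Execution trace: 'P' (try body) → 'E' (inner try body) → 'A' (inner try body, no exception) → 'K' (try body, no exception) → 'X' (after the try/except). Output: PEAKX

Answer: PEAKX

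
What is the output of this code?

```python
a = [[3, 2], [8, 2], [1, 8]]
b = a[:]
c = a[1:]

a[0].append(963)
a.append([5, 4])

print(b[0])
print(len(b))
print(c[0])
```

Key concept: slice with nested mutation.
Step by step:
`a = [[3, 2], [8, 2], [1, 8]]` → a = [[3, 2], [8, 2], [1, 8]]
`b = a[:]` → b = [[3, 2], [8, 2], [1, 8]]
`c = a[1:]` → c = [[8, 2], [1, 8]]
`a[0].append(963)` → a = [[3, 2, 963], [8, 2], [1, 8]]; b = [[3, 2, 963], [8, 2], [1, 8]]
`a.append([5, 4])` → a = [[3, 2, 963], [8, 2], [1, 8], [5, 4]]
`print(b[0])` → prints [3, 2, 963]
`print(len(b))` → prints 3
`print(c[0])` → prints [8, 2]

Answer:
[3, 2, 963]
3
[8, 2]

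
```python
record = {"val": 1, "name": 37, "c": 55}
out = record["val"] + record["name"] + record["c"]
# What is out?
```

Trace:
`record = {"val": 1, "name": 37, "c": 55}` → record = {'val': 1, 'name': 37, 'c': 55}
`out = record["val"] + record["name"] + record["c"]` → out = 93
So out = 93

Answer: 93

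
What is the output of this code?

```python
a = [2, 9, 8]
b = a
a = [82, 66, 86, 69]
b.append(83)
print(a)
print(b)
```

Key concept: rebinding vs mutation: a is rebound to a new list, b still points at the original.
Step by step:
`a = [2, 9, 8]` → a = [2, 9, 8]
`b = a` → b = [2, 9, 8] (same object as a)
`a = [82, 66, 86, 69]` → a = [82, 66, 86, 69]
`b.append(83)` → b = [2, 9, 8, 83]
`print(a)` → prints [82, 66, 86, 69]
`print(b)` → prints [2, 9, 8, 83]

Answer:
[82, 66, 86, 69]
[2, 9, 8, 83]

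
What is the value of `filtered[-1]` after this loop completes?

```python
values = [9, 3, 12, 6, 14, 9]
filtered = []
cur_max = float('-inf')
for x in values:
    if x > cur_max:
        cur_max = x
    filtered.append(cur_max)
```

Running max ends at 14
`filtered` takes the values: [] → [9] → [9, 9] → [9, 9, 12] → [9, 9, 12, 12] → [9, 9, 12, 12, 14] → [9, 9, 12, 12, 14, 14]
So `filtered[-1]` = 14

Answer: 14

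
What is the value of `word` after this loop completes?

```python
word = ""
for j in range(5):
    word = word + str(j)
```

Concatenate digits 0 to 4
`word` takes the values: "" → "0" → "01" → "012" → "0123" → "01234"

Answer: "01234"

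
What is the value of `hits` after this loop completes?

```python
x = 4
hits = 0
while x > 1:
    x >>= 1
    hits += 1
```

Count right shifts until 1
`hits` takes the values: 0 → 1 → 2

Answer: 2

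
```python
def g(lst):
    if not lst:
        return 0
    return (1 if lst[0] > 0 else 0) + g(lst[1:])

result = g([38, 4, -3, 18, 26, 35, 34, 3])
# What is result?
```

Count of positive elements in [38, 4, -3, 18, 26, 35, 34, 3] = 7

Answer: 7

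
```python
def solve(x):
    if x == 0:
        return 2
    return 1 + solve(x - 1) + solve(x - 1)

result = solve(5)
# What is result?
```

solve(x) = 1 + 2·solve(x-1), solve(0)=2. Closed form: (2+1)·2^5 - 1 = 95.

Answer: 95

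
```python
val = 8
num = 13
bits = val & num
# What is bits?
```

Trace:
`val = 8` → val = 8
`num = 13` → num = 13
`bits = val & num` → bits = 8
So bits = 8

Answer: 8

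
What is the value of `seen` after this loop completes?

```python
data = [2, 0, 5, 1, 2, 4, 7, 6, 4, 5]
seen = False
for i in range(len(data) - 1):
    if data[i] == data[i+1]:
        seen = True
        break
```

Check consecutive duplicates in [2, 0, 5, 1, 2, 4, 7, 6, 4, 5]
`seen` takes the values: False

Answer: False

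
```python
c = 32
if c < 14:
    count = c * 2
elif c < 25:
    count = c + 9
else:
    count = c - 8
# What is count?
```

Trace:
`c = 32` → c = 32
`if c < 14: ...` → c < 14 is False, c < 25 is False, take else branch → count = 24
So count = 24

Answer: 24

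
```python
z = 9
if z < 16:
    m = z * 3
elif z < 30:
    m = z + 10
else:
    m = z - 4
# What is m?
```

Trace:
`z = 9` → z = 9
`if z < 16: ...` → z < 16 is True → m = 27
So m = 27

Answer: 27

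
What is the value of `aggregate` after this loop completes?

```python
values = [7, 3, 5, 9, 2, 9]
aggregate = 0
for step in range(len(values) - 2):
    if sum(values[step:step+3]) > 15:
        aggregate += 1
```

Count windows with sum > 15
`aggregate` takes the values: 0 → 1 → 2 → 3

Answer: 3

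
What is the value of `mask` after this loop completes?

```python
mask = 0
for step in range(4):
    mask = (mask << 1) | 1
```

Build 4 consecutive 1-bits: 0b1111
`mask` takes the values: 0 → 1 → 3 → 7 → 15

Answer: 15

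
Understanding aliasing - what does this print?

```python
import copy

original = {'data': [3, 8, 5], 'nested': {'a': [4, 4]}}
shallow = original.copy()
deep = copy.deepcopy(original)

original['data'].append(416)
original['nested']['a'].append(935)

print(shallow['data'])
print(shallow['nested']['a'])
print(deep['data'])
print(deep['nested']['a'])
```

Key concept: comparing shallow vs deep copy.
Step by step:
`original = {'data': [3, 8, 5], 'nested': {'a': [4, 4]}}` → original = {'data': [3, 8, 5], 'nested': {'a': [4, 4]}}
`shallow = original.copy()` → shallow = {'data': [3, 8, 5], 'nested': {'a': [4, 4]}}
`deep = copy.deepcopy(original)` → deep = {'data': [3, 8, 5], 'nested': {'a': [4, 4]}}
`original['data'].append(416)` → original = {'data': [3, 8, 5, 416], 'nested': {'a': [4, 4]}}; shallow = {'data': [3, 8, 5, 416], 'nested': {'a': [4, 4]}}
`original['nested']['a'].append(935)` → original = {'data': [3, 8, 5, 416], 'nested': {'a': [4, 4, 935]}}; shallow = {'data': [3, 8, 5, 416], 'nested': {'a': [4, 4, 935]}}
`print(shallow['data'])` → prints [3, 8, 5, 416]
`print(shallow['nested']['a'])` → prints [4, 4, 935]
`print(deep['data'])` → prints [3, 8, 5]
`print(deep['nested']['a'])` → prints [4, 4]

Answer:
[3, 8, 5, 416]
[4, 4, 935]
[3, 8, 5]
[4, 4]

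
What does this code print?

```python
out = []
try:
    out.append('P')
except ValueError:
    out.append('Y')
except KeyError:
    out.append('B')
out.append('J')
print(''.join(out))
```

Execution trace: 'P' (try body, no exception) → 'J' (after the try/except). Output: PJ

Answer: PJ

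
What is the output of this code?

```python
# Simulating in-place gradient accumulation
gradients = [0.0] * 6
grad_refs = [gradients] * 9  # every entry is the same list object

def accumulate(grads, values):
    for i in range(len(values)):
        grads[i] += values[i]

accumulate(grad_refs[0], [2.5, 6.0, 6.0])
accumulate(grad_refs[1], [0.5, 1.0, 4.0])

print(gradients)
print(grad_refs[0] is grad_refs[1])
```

Key concept: gradient accumulation aliasing.
Step by step:
`gradients = [0.0] * 6` → gradients = [0.0, 0.0, 0.0, 0.0, 0.0, 0.0]
`grad_refs = [gradients] * 9` → grad_refs = [[0.0, 0.0, 0.0, 0.0, 0.0, 0.0], [0.0, 0.0, 0.0, 0.0, 0.0, 0.0], [0.0, 0.0, 0.0, 0.0, 0.0, 0.0], [0.0, 0.0, 0.0, 0.0, 0.0, 0.0], [0.0, 0.0, 0.0, 0.0, 0.0, 0.0], [0.0, 0.0, 0.0, 0.0, 0.0, 0.0], [0.0, 0.0, 0.0, 0.0, 0.0, 0.0], [0.0, 0.0, 0.0, 0.0, 0.0, 0.0], [0.0, 0.0, 0.0, 0.0, 0.0, 0.0]]
`accumulate(grad_refs[0], [2.5, 6.0, 6.0])` → gradients = [2.5, 6.0, 6.0, 0.0, 0.0, 0.0]; grad_refs = [[2.5, 6.0, 6.0, 0.0, 0.0, 0.0], [2.5, 6.0, 6.0, 0.0, 0.0, 0.0], [2.5, 6.0, 6.0, 0.0, 0.0, 0.0], [2.5, 6.0, 6.0, 0.0, 0.0, 0.0], [2.5, 6.0, 6.0, 0.0, 0.0, 0.0], [2.5, 6.0, 6.0, 0.0, 0.0, 0.0], [2.5, 6.0, 6.0, 0.0, 0.0, 0.0], [2.5, 6.0, 6.0, 0.0, 0.0, 0.0], [2.5, 6.0, 6.0, 0.0, 0.0, 0.0]]
`accumulate(grad_refs[1], [0.5, 1.0, 4.0])` → gradients = [3.0, 7.0, 10.0, 0.0, 0.0, 0.0]; grad_refs = [[3.0, 7.0, 10.0, 0.0, 0.0, 0.0], [3.0, 7.0, 10.0, 0.0, 0.0, 0.0], [3.0, 7.0, 10.0, 0.0, 0.0, 0.0], [3.0, 7.0, 10.0, 0.0, 0.0, 0.0], [3.0, 7.0, 10.0, 0.0, 0.0, 0.0], [3.0, 7.0, 10.0, 0.0, 0.0, 0.0], [3.0, 7.0, 10.0, 0.0, 0.0, 0.0], [3.0, 7.0, 10.0, 0.0, 0.0, 0.0], [3.0, 7.0, 10.0, 0.0, 0.0, 0.0]]
`print(gradients)` → prints [3.0, 7.0, 10.0, 0.0, 0.0, 0.0]
`print(grad_refs[0] is grad_refs[1])` → prints True

Answer:
[3.0, 7.0, 10.0, 0.0, 0.0, 0.0]
True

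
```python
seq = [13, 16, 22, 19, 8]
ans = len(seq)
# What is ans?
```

Trace:
`seq = [13, 16, 22, 19, 8]` → seq = [13, 16, 22, 19, 8]
`ans = len(seq)` → ans = 5
So ans = 5

Answer: 5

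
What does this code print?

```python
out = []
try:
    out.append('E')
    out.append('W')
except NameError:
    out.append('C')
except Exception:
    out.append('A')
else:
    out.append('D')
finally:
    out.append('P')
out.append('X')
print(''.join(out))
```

Execution trace: 'E' (try body) → 'W' (try body, no exception) → 'D' (else) → 'P' (finally) → 'X' (after the try/except). Output: EWDPX

Answer: EWDPX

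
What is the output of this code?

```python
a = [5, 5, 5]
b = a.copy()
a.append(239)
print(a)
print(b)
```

Key concept: list.copy() creates independent copy.
Step by step:
`a = [5, 5, 5]` → a = [5, 5, 5]
`b = a.copy()` → b = [5, 5, 5]
`a.append(239)` → a = [5, 5, 5, 239]
`print(a)` → prints [5, 5, 5, 239]
`print(b)` → prints [5, 5, 5]

Answer:
[5, 5, 5, 239]
[5, 5, 5]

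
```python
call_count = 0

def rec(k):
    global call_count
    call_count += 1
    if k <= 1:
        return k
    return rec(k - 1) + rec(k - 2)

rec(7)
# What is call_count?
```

Calls(k) = 1 + Calls(k-1) + Calls(k-2); Calls(0)=Calls(1)=1. For k=7 this gives 41.

Answer: 41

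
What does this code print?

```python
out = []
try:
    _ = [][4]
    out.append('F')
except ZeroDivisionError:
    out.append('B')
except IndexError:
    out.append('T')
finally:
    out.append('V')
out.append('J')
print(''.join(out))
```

Execution trace: 'T' (except IndexError) → 'V' (finally) → 'J' (after the try/except). Output: TVJ

Answer: TVJ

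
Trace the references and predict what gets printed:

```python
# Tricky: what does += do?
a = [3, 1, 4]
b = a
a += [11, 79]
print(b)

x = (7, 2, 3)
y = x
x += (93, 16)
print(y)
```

Key concept: += behavior differs for mutable vs immutable.
Step by step:
`a = [3, 1, 4]` → a = [3, 1, 4]
`b = a` → b = [3, 1, 4] (same object as a)
`a += [11, 79]` → a = [3, 1, 4, 11, 79] (same object as b); b = [3, 1, 4, 11, 79] (same object as a)
`print(b)` → prints [3, 1, 4, 11, 79]
`x = (7, 2, 3)` → x = (7, 2, 3)
`y = x` → y = (7, 2, 3)
`x += (93, 16)` → x = (7, 2, 3, 93, 16)
`print(y)` → prints (7, 2, 3)

Answer:
[3, 1, 4, 11, 79]
(7, 2, 3)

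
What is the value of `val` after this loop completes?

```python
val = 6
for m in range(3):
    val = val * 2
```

Multiply by 2, 3 times: 6 * 2^3 = 48
`val` takes the values: 6 → 12 → 24 → 48

Answer: 48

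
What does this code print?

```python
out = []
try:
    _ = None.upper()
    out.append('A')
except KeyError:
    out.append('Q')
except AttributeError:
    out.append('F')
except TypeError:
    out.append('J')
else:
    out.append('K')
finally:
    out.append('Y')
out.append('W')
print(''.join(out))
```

Execution trace: 'F' (except AttributeError) → 'Y' (finally) → 'W' (after the try/except). Output: FYW

Answer: FYW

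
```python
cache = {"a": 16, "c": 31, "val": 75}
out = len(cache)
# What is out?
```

Trace:
`cache = {"a": 16, "c": 31, "val": 75}` → cache = {'a': 16, 'c': 31, 'val': 75}
`out = len(cache)` → out = 3
So out = 3

Answer: 3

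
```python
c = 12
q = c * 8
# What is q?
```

Trace:
`c = 12` → c = 12
`q = c * 8` → q = 96
So q = 96

Answer: 96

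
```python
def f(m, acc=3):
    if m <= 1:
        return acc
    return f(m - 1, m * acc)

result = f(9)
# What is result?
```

Accumulator trace (n, acc): (9, 3) -> (8, 27) -> (7, 216) -> (6, 1512) -> (5, 9072) -> (4, 45360) -> (3, 181440) -> (2, 544320) -> (1, 1088640) -> return 1088640

Answer: 1088640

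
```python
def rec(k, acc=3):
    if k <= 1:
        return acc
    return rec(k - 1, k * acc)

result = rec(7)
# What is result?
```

Accumulator trace (n, acc): (7, 3) -> (6, 21) -> (5, 126) -> (4, 630) -> (3, 2520) -> (2, 7560) -> (1, 15120) -> return 15120

Answer: 15120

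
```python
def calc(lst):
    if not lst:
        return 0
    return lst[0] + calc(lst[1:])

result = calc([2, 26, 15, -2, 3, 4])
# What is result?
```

2 + 26 + 15 + (-2) + 3 + 4 + 0 = 48

Answer: 48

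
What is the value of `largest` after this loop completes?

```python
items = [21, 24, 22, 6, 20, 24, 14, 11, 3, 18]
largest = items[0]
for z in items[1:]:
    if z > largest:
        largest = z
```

Maximum of [21, 24, 22, 6, 20, 24, 14, 11, 3, 18]
`largest` takes the values: 21 → 24

Answer: 24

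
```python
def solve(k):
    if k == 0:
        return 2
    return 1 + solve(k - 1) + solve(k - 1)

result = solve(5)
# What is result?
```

solve(k) = 1 + 2·solve(k-1), solve(0)=2. Closed form: (2+1)·2^5 - 1 = 95.

Answer: 95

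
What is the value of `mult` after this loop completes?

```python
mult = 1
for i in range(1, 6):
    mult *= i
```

5! = 120
`mult` takes the values: 1 → 2 → 6 → 24 → 120

Answer: 120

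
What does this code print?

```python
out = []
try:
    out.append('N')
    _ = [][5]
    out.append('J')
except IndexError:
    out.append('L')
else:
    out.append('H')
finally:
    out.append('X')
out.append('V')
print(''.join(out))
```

Execution trace: 'N' (try body) → 'L' (except IndexError) → 'X' (finally) → 'V' (after the try/except). Output: NLXV

Answer: NLXV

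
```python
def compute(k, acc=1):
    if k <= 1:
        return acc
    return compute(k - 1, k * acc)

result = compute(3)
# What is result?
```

Accumulator trace (n, acc): (3, 1) -> (2, 3) -> (1, 6) -> return 6

Answer: 6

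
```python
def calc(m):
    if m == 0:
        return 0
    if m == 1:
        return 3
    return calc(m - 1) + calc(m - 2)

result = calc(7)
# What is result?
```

Build up from base cases: calc(0)=0, calc(1)=3, calc(2)=3, calc(3)=6, calc(4)=9, calc(5)=15, calc(6)=24, ..., calc(7)=39

Answer: 39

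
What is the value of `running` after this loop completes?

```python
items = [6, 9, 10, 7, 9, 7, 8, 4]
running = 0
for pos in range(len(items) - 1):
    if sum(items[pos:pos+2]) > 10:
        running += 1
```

Count windows with sum > 10
`running` takes the values: 0 → 1 → 2 → 3 → 4 → 5 → 6 → 7

Answer: 7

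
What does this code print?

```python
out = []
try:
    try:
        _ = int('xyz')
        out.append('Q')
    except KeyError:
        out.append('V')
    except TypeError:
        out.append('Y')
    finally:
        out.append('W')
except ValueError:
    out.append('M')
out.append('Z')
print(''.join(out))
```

Execution trace: 'W' (finally) → 'M' (outer except ValueError) → 'Z' (after the try/except). Output: WMZ

Answer: WMZ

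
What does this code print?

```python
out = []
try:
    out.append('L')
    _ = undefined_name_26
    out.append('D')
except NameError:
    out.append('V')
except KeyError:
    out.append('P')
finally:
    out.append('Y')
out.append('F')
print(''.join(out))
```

Execution trace: 'L' (try body) → 'V' (except NameError) → 'Y' (finally) → 'F' (after the try/except). Output: LVYF

Answer: LVYF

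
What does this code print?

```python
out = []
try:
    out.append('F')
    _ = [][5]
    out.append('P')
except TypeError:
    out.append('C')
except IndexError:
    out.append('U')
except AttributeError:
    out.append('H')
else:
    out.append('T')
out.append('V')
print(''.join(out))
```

Execution trace: 'F' (try body) → 'U' (except IndexError) → 'V' (after the try/except). Output: FUV

Answer: FUV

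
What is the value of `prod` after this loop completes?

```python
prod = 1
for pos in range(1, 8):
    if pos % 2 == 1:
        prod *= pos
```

Product of odd numbers 1 to 7
`prod` takes the values: 1 → 3 → 15 → 105

Answer: 105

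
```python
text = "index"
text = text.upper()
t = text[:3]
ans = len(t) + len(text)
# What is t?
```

Trace:
`text = "index"` → text = 'index'
`text = text.upper()` → text = 'INDEX'
`t = text[:3]` → t = 'IND'
`ans = len(t) + len(text)` → ans = 8
So t = 'IND'

Answer: 'IND'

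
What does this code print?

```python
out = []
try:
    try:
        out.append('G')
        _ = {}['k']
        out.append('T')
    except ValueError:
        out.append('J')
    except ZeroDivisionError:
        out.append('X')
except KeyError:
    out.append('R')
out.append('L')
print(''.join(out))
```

Execution trace: 'G' (try body) → 'R' (outer except KeyError) → 'L' (after the try/except). Output: GRL

Answer: GRL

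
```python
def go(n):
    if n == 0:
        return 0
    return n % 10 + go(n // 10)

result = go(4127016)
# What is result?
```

Sum of digits of 4127016: 6 + 1 + 0 + 7 + 2 + 1 + 4 = 21

Answer: 21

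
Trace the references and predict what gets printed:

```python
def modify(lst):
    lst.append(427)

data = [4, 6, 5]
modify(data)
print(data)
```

Key concept: function modifies passed list.
Step by step:
`data = [4, 6, 5]` → data = [4, 6, 5]
`modify(data)` → data = [4, 6, 5, 427]
`print(data)` → prints [4, 6, 5, 427]

Answer: [4, 6, 5, 427]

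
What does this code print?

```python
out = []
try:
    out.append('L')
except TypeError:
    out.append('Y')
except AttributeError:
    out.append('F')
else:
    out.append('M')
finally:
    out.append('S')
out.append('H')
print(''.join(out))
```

Execution trace: 'L' (try body, no exception) → 'M' (else) → 'S' (finally) → 'H' (after the try/except). Output: LMSH

Answer: LMSH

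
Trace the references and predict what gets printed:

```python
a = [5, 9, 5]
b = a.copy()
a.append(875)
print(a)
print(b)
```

Key concept: list.copy() creates independent copy.
Step by step:
`a = [5, 9, 5]` → a = [5, 9, 5]
`b = a.copy()` → b = [5, 9, 5]
`a.append(875)` → a = [5, 9, 5, 875]
`print(a)` → prints [5, 9, 5, 875]
`print(b)` → prints [5, 9, 5]

Answer:
[5, 9, 5, 875]
[5, 9, 5]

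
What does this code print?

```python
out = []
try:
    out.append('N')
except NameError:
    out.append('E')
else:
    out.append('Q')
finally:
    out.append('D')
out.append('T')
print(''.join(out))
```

Execution trace: 'N' (try body, no exception) → 'Q' (else) → 'D' (finally) → 'T' (after the try/except). Output: NQDT

Answer: NQDT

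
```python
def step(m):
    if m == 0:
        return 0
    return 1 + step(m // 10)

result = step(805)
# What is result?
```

Count of digits of 805: 3

Answer: 3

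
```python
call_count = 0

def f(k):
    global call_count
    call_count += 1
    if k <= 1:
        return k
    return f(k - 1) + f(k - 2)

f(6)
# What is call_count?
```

Calls(k) = 1 + Calls(k-1) + Calls(k-2); Calls(0)=Calls(1)=1. For k=6 this gives 25.

Answer: 25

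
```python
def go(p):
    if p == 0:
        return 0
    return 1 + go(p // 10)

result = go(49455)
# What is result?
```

Count of digits of 49455: 5

Answer: 5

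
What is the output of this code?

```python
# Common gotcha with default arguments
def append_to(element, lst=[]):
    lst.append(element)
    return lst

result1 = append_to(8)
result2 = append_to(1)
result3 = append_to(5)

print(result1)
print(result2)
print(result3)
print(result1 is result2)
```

Key concept: mutable default argument gotcha.
Step by step:
`result1 = append_to(8)` → result1 = [8]
`result2 = append_to(1)` → result1 = [8, 1] (same object as result2); result2 = [8, 1] (same object as result1)
`result3 = append_to(5)` → result1 = [8, 1, 5] (same object as result2, result3); result2 = [8, 1, 5] (same object as result1, result3); result3 = [8, 1, 5] (same object as result1, result2)
`print(result1)` → prints [8, 1, 5]
`print(result2)` → prints [8, 1, 5]
`print(result3)` → prints [8, 1, 5]
`print(result1 is result2)` → prints True

Answer:
[8, 1, 5]
[8, 1, 5]
[8, 1, 5]
True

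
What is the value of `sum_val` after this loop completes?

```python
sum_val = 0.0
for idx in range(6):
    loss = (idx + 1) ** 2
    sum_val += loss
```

Sum of squared losses 1² + 2² + ... + 6²
`sum_val` takes the values: 0.0 → 1.0 → 5.0 → 14.0 → 30.0 → 55.0 → 91.0

Answer: 91.0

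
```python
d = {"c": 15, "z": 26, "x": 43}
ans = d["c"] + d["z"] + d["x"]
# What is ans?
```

Trace:
`d = {"c": 15, "z": 26, "x": 43}` → d = {'c': 15, 'z': 26, 'x': 43}
`ans = d["c"] + d["z"] + d["x"]` → ans = 84
So ans = 84

Answer: 84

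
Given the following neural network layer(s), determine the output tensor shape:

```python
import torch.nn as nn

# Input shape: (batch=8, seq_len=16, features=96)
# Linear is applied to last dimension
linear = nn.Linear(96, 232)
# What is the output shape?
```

Input: (8, 16, 96) -> Output: (8, 16, 232)

Answer: (8, 16, 232)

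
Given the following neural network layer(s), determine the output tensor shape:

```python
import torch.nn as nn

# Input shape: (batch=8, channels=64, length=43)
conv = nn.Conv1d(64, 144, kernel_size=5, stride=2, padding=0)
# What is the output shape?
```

Input: (8, 64, 43) -> Output: (8, 144, 20)

Answer: (8, 144, 20)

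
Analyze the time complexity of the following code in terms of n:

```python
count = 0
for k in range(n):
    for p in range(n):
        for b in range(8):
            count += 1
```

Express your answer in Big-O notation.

Each loop level contributes: n × n × 1. Multiplying the contributions gives O(n^2).

Answer: O(n^2)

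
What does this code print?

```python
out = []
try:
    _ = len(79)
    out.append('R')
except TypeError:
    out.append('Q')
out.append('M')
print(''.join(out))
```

Execution trace: 'Q' (except TypeError) → 'M' (after the try/except). Output: QM

Answer: QM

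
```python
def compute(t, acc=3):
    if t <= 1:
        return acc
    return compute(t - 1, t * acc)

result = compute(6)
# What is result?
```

Accumulator trace (n, acc): (6, 3) -> (5, 18) -> (4, 90) -> (3, 360) -> (2, 1080) -> (1, 2160) -> return 2160

Answer: 2160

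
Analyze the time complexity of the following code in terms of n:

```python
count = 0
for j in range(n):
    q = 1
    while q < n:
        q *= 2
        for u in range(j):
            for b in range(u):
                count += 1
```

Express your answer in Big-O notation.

Each loop level contributes: n × log n × n × n. Multiplying the contributions gives O(n^3 log n).

Answer: O(n^3 log n)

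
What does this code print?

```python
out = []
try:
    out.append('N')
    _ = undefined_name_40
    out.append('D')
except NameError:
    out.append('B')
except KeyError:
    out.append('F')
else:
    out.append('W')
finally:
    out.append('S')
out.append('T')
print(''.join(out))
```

Execution trace: 'N' (try body) → 'B' (except NameError) → 'S' (finally) → 'T' (after the try/except). Output: NBST

Answer: NBST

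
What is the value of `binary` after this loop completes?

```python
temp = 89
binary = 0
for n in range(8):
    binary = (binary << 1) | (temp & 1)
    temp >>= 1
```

Reverse lowest 8 bits of 89
`binary` takes the values: 0 → 1 → 2 → 4 → 9 → 19 → 38 → 77 → 154

Answer: 154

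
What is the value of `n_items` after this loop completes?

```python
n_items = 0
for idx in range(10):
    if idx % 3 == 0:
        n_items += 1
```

Count numbers divisible by 3 in range(10)
`n_items` takes the values: 0 → 1 → 2 → 3 → 4

Answer: 4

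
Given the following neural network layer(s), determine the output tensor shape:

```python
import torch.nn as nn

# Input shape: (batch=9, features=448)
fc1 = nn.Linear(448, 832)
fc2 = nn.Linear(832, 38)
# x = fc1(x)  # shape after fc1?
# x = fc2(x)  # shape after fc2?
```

Input: (9, 448) -> after fc1: (9, 832) -> Output: (9, 38)

Answer: (9, 38)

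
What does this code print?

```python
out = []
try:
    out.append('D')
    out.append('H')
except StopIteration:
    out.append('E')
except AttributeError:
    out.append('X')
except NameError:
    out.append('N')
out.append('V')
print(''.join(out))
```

Execution trace: 'D' (try body) → 'H' (try body, no exception) → 'V' (after the try/except). Output: DHV

Answer: DHV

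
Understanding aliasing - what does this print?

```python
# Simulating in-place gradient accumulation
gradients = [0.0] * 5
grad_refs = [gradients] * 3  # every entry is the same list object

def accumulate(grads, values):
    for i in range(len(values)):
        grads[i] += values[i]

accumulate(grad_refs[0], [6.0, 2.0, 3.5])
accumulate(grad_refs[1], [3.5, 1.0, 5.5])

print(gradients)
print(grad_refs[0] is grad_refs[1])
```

Key concept: gradient accumulation aliasing.
Step by step:
`gradients = [0.0] * 5` → gradients = [0.0, 0.0, 0.0, 0.0, 0.0]
`grad_refs = [gradients] * 3` → grad_refs = [[0.0, 0.0, 0.0, 0.0, 0.0], [0.0, 0.0, 0.0, 0.0, 0.0], [0.0, 0.0, 0.0, 0.0, 0.0]]
`accumulate(grad_refs[0], [6.0, 2.0, 3.5])` → gradients = [6.0, 2.0, 3.5, 0.0, 0.0]; grad_refs = [[6.0, 2.0, 3.5, 0.0, 0.0], [6.0, 2.0, 3.5, 0.0, 0.0], [6.0, 2.0, 3.5, 0.0, 0.0]]
`accumulate(grad_refs[1], [3.5, 1.0, 5.5])` → gradients = [9.5, 3.0, 9.0, 0.0, 0.0]; grad_refs = [[9.5, 3.0, 9.0, 0.0, 0.0], [9.5, 3.0, 9.0, 0.0, 0.0], [9.5, 3.0, 9.0, 0.0, 0.0]]
`print(gradients)` → prints [9.5, 3.0, 9.0, 0.0, 0.0]
`print(grad_refs[0] is grad_refs[1])` → prints True

Answer:
[9.5, 3.0, 9.0, 0.0, 0.0]
True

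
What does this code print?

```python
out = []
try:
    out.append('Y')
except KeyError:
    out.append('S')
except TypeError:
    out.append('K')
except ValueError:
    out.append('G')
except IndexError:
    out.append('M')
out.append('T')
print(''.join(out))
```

Execution trace: 'Y' (try body, no exception) → 'T' (after the try/except). Output: YT

Answer: YT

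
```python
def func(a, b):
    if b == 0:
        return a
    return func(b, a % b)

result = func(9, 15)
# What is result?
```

func(9, 15) -> func(15, 9) -> func(9, 6) -> func(6, 3) -> func(3, 0) -> 3

Answer: 3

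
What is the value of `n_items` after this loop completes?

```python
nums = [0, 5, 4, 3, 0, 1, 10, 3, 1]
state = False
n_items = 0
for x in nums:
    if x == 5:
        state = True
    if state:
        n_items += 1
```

Count elements after first 5 in [0, 5, 4, 3, 0, 1, 10, 3, 1]
`n_items` takes the values: 0 → 1 → 2 → 3 → 4 → 5 → 6 → 7 → 8

Answer: 8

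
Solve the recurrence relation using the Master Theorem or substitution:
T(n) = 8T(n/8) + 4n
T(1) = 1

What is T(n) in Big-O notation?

By Master Theorem: a=8, b=8, f(n)=4n. Since log_8(8) = 1 and f(n) = Θ(n^1), Case 2 applies. T(n) = O(n log n).

Answer: O(n log n)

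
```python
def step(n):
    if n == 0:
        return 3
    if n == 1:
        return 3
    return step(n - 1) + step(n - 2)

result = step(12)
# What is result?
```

Build up from base cases: step(0)=3, step(1)=3, step(2)=6, step(3)=9, step(4)=15, step(5)=24, step(6)=39, ..., step(12)=699

Answer: 699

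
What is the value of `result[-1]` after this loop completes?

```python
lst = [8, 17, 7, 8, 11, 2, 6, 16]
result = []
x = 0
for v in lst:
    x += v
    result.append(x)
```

Cumulative sum ends at 75
`result` takes the values: [] → [8] → [8, 25] → [8, 25, 32] → [8, 25, 32, 40] → [8, 25, 32, 40, 51] → [8, 25, 32, 40, 51, 53] → [8, 25, 32, 40, 51, 53, 59] → [8, 25, 32, 40, 51, 53, 59, 75]
So `result[-1]` = 75

Answer: 75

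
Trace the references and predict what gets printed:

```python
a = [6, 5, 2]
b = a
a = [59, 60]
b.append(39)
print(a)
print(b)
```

Key concept: rebinding vs mutation: a is rebound to a new list, b still points at the original.
Step by step:
`a = [6, 5, 2]` → a = [6, 5, 2]
`b = a` → b = [6, 5, 2] (same object as a)
`a = [59, 60]` → a = [59, 60]
`b.append(39)` → b = [6, 5, 2, 39]
`print(a)` → prints [59, 60]
`print(b)` → prints [6, 5, 2, 39]

Answer:
[59, 60]
[6, 5, 2, 39]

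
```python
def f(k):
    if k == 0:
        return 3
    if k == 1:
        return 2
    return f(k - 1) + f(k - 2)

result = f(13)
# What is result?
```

Build up from base cases: f(0)=3, f(1)=2, f(2)=5, f(3)=7, f(4)=12, f(5)=19, f(6)=31, ..., f(13)=898

Answer: 898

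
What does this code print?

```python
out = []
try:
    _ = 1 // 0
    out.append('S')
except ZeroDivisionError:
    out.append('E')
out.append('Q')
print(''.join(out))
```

Execution trace: 'E' (except ZeroDivisionError) → 'Q' (after the try/except). Output: EQ

Answer: EQ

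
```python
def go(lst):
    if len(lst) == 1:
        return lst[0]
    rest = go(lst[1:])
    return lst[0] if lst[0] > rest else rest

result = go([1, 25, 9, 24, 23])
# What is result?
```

Recursive max over [1, 25, 9, 24, 23] = 25

Answer: 25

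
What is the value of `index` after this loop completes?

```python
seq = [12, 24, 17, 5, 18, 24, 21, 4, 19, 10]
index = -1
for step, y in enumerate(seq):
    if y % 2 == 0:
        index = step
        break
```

First even number index in [12, 24, 17, 5, 18, 24, 21, 4, 19, 10]
`index` takes the values: -1 → 0

Answer: 0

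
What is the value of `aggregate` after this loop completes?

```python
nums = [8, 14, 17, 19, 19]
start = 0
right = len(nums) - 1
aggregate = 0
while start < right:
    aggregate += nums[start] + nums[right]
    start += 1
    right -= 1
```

Sum of pairs from ends
`aggregate` takes the values: 0 → 27 → 60

Answer: 60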